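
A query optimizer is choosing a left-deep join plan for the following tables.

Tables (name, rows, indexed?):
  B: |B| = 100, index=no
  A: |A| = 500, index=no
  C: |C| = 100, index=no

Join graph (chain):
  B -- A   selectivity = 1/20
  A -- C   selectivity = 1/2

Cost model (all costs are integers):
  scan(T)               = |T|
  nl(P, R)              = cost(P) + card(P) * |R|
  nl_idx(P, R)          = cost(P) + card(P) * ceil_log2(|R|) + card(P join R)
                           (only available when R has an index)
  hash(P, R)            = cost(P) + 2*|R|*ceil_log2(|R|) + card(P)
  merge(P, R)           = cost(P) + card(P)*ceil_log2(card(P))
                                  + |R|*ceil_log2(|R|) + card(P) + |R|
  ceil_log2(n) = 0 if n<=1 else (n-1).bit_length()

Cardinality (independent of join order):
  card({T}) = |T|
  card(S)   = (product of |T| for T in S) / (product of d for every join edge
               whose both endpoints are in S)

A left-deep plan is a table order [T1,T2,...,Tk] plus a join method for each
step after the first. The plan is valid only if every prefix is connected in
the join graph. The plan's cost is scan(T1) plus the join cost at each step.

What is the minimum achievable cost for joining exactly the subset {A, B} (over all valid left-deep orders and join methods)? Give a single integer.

2400

Selinger DP over subsets of {A,B}:
  {B}: scan cost=100, card=100
  {A}: scan cost=500, card=500
  {AB}: card=2500; try (B,hash)→2400, (A,merge)→5900, (B,merge)→6300, (A,hash)→9200, (A,nl)→50100, (B,nl)→50500; best=2400 via (B,hash)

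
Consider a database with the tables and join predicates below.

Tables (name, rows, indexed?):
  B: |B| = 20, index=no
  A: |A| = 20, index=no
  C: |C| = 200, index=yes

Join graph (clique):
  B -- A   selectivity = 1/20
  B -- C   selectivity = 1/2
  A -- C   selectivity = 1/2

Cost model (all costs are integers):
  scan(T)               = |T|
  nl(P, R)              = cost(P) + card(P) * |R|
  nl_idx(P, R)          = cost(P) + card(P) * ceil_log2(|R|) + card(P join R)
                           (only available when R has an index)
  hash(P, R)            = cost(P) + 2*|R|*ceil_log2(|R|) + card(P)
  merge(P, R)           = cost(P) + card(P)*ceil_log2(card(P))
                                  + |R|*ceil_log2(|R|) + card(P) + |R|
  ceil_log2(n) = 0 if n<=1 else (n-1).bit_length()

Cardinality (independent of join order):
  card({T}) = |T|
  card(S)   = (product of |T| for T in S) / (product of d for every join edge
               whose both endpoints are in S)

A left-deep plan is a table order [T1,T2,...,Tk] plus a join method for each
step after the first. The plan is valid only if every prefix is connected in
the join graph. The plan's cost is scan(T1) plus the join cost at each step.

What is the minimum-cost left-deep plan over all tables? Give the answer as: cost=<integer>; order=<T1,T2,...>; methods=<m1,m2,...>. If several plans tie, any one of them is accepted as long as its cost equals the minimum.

Selinger DP (subsets sized 1..n):
  {B}: scan cost=20, card=20
  {A}: scan cost=20, card=20
  {C}: scan cost=200, card=200
  {AB}: card=20; try (B,hash)→240, (A,hash)→240, (B,merge)→260, (A,merge)→260, (B,nl)→420, (A,nl)→420; best=240 via (B,hash)
  {BC}: card=2000; try (B,hash)→600, (C,merge)→1940, (B,merge)→2120, (C,nl_idx)→2180, (C,hash)→3240, (C,nl)→4020 …(+1); best=600 via (B,hash)
  {AC}: card=2000; try (A,hash)→600, (C,merge)→1940, (A,merge)→2120, (C,nl_idx)→2180, (C,hash)→3240, (C,nl)→4020 …(+1); best=600 via (A,hash)
  {ABC}: card=1000; try (C,nl_idx)→1400, (C,merge)→2160, (B,hash)→2800, (A,hash)→2800, (C,hash)→3460, (C,nl)→4240 …(+4); best=1400 via (C,nl_idx)

cost=1400; order=A,B,C; methods=hash,nl_idx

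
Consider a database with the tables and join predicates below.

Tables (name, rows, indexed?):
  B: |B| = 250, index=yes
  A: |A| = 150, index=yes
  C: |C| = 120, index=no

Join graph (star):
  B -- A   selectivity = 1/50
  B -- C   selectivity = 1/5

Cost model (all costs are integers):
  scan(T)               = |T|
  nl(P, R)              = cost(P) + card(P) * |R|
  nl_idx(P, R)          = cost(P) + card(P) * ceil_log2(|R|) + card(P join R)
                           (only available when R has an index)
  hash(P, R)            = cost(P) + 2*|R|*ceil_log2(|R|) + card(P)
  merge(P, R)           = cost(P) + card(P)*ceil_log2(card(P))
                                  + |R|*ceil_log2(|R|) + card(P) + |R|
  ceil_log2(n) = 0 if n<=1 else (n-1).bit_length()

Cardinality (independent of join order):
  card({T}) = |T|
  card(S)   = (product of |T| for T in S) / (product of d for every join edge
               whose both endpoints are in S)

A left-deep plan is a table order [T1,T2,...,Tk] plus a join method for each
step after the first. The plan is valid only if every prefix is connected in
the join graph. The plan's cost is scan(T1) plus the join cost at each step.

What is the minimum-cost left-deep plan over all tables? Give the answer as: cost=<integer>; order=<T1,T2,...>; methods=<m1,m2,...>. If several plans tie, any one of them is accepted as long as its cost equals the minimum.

cost=4530; order=A,B,C; methods=nl_idx,hash

Selinger DP (subsets sized 1..n):
  {B}: scan cost=250, card=250
  {A}: scan cost=150, card=150
  {C}: scan cost=120, card=120
  {AB}: card=750; try (B,nl_idx)→2100, (A,hash)→2900, (A,nl_idx)→3000, (B,merge)→3750, (A,merge)→3850, (B,hash)→4300 …(+2); best=2100 via (B,nl_idx)
  {BC}: card=6000; try (C,hash)→2180, (B,merge)→3330, (C,merge)→3460, (B,hash)→4240, (B,nl_idx)→7080, (B,nl)→30120 …(+1); best=2180 via (C,hash)
  {ABC}: card=18000; try (C,hash)→4530, (A,hash)→10580, (C,merge)→11310, (A,nl_idx)→68180, (A,merge)→87530, (C,nl)→92100 …(+1); best=4530 via (C,hash)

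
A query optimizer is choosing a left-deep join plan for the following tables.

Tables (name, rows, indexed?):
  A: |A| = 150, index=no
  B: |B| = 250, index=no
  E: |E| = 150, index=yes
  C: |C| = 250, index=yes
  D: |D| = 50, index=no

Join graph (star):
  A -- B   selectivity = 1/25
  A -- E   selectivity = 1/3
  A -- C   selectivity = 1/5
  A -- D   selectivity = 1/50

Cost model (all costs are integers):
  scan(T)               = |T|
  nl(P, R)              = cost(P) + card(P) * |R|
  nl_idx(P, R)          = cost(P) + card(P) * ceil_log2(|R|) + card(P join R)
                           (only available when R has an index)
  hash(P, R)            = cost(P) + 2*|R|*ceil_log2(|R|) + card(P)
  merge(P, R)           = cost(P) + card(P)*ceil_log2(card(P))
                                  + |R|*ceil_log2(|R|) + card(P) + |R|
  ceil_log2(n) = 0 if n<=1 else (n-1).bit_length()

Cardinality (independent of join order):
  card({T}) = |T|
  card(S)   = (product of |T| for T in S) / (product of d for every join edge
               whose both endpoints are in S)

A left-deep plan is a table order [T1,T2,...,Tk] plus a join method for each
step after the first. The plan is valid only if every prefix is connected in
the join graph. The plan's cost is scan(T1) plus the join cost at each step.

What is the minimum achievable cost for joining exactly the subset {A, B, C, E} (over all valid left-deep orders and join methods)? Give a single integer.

85800

Selinger DP over subsets of {A,B,C,E}:
  {A}: scan cost=150, card=150
  {B}: scan cost=250, card=250
  {E}: scan cost=150, card=150
  {C}: scan cost=250, card=250
  {AB}: card=1500; try (A,hash)→2900, (B,merge)→3750, (A,merge)→3850, (B,hash)→4300, (B,nl)→37650, (A,nl)→37750; best=2900 via (A,hash)
  {AE}: card=7500; try (E,hash)→2700, (A,hash)→2700, (E,merge)→2850, (A,merge)→2850, (E,nl_idx)→8850, (E,nl)→22650 …(+1); best=2700 via (E,hash)
  {AC}: card=7500; try (A,hash)→2900, (C,merge)→3750, (A,merge)→3850, (C,hash)→4300, (C,nl_idx)→8850, (C,nl)→37650 …(+1); best=2900 via (A,hash)
  {ABE}: card=75000; try (E,hash)→6800, (B,hash)→14200, (E,merge)→22250, (E,nl_idx)→89900, (B,merge)→109950, (E,nl)→227900 …(+1); best=6800 via (E,hash)
  {ABC}: card=75000; try (C,hash)→8400, (B,hash)→14400, (C,merge)→23150, (C,nl_idx)→89900, (B,merge)→110150, (C,nl)→377900 …(+1); best=8400 via (C,hash)
  {ACE}: card=375000; try (E,hash)→12800, (C,hash)→14200, (E,merge)→109250, (C,merge)→109950, (C,nl_idx)→437700, (E,nl_idx)→437900 …(+2); best=12800 via (E,hash)
  {ABCE}: card=3750000; try (E,hash)→85800, (C,hash)→85800, (B,hash)→391800, (C,merge)→1359050, (E,merge)→1359750, (C,nl_idx)→4356800 …(+5); best=85800 via (E,hash)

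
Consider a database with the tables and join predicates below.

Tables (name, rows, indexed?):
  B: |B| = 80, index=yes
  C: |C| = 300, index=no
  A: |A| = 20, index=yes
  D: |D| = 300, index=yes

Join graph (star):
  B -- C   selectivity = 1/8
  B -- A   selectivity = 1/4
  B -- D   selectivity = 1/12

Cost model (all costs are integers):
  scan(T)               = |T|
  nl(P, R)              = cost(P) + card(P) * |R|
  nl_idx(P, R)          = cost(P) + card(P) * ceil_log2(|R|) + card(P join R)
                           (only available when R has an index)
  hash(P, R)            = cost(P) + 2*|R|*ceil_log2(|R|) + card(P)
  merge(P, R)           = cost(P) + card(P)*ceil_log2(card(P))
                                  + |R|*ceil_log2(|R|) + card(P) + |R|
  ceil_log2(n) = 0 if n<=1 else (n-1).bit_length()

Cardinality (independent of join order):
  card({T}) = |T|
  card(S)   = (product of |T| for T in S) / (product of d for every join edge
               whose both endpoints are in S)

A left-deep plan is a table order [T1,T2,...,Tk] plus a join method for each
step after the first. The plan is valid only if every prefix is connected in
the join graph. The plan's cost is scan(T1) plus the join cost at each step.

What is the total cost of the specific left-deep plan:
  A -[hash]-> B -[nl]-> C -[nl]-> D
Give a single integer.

4621160

step 1: scan A: cost=20, card=20
step 2: join B via hash
    card(P join B) = 20*80/(4) = 400
    cost = 20 + 2*80*7 + 20 = 1160
step 3: join C via nl
    card(P join C) = 400*300/(8) = 15000
    cost = 1160 + 400*300 = 121160
step 4: join D via nl
    card(P join D) = 15000*300/(12) = 375000
    cost = 121160 + 15000*300 = 4621160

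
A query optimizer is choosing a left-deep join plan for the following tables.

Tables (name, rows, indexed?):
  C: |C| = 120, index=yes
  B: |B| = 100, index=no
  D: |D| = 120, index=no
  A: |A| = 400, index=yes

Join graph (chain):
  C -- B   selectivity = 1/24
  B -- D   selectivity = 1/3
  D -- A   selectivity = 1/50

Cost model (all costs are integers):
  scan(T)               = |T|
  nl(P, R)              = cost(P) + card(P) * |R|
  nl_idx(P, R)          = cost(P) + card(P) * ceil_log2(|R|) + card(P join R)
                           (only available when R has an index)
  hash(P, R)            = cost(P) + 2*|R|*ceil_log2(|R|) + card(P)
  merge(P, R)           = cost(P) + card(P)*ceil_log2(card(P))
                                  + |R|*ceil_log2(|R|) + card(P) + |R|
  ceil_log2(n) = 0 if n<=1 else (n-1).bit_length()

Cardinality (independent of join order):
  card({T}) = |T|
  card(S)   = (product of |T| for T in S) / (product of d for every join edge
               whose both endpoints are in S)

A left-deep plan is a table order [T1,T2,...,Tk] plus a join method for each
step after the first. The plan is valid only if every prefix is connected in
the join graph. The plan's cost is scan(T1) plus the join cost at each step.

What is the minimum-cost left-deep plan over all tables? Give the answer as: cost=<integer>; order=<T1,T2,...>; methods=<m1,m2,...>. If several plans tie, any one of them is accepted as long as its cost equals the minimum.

Selinger DP (subsets sized 1..n):
  {C}: scan cost=120, card=120
  {B}: scan cost=100, card=100
  {D}: scan cost=120, card=120
  {A}: scan cost=400, card=400
  {BC}: card=500; try (C,nl_idx)→1300, (B,hash)→1640, (C,merge)→1860, (C,hash)→1880, (B,merge)→1880, (C,nl)→12100 …(+1); best=1300 via (C,nl_idx)
  {BD}: card=4000; try (B,hash)→1640, (D,merge)→1860, (D,hash)→1880, (B,merge)→1880, (D,nl)→12100, (B,nl)→12120; best=1640 via (B,hash)
  {AD}: card=960; try (A,nl_idx)→2160, (D,hash)→2480, (A,merge)→5080, (D,merge)→5360, (A,hash)→7440, (A,nl)→48120 …(+1); best=2160 via (A,nl_idx)
  {BCD}: card=20000; try (D,hash)→3480, (D,merge)→7260, (C,hash)→7320, (C,nl_idx)→49640, (C,merge)→54600, (D,nl)→61300 …(+1); best=3480 via (D,hash)
  {ABD}: card=32000; try (B,hash)→4520, (A,hash)→12840, (B,merge)→13520, (A,merge)→57640, (A,nl_idx)→69640, (B,nl)→98160 …(+1); best=4520 via (B,hash)
  {ABCD}: card=160000; try (A,hash)→30680, (C,hash)→38200, (A,merge)→327480, (A,nl_idx)→343480, (C,nl_idx)→388520, (C,merge)→517480 …(+2); best=30680 via (A,hash)

cost=30680; order=B,C,D,A; methods=nl_idx,hash,hash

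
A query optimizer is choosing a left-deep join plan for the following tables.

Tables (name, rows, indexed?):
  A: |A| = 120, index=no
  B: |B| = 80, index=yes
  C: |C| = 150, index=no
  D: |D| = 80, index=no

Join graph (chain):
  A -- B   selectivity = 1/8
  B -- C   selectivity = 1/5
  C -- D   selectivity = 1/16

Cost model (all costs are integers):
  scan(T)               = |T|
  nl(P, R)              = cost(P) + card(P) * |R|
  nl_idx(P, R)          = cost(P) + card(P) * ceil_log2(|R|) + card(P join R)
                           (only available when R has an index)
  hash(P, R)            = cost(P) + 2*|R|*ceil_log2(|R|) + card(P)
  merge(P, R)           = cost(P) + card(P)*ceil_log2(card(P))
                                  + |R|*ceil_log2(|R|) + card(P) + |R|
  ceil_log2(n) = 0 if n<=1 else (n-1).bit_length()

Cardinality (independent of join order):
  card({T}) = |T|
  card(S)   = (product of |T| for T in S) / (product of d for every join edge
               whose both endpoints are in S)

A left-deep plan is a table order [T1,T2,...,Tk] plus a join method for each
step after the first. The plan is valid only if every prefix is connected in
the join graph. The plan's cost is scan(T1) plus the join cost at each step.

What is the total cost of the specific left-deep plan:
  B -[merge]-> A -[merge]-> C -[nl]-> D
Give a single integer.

step 1: scan B: cost=80, card=80
step 2: join A via merge
    card(P join A) = 80*120/(8) = 1200
    cost = 80 + 80*7 + 120*7 + 80 + 120 = 1680
step 3: join C via merge
    card(P join C) = 1200*150/(5) = 36000
    cost = 1680 + 1200*11 + 150*8 + 1200 + 150 = 17430
step 4: join D via nl
    card(P join D) = 36000*80/(16) = 180000
    cost = 17430 + 36000*80 = 2897430

2897430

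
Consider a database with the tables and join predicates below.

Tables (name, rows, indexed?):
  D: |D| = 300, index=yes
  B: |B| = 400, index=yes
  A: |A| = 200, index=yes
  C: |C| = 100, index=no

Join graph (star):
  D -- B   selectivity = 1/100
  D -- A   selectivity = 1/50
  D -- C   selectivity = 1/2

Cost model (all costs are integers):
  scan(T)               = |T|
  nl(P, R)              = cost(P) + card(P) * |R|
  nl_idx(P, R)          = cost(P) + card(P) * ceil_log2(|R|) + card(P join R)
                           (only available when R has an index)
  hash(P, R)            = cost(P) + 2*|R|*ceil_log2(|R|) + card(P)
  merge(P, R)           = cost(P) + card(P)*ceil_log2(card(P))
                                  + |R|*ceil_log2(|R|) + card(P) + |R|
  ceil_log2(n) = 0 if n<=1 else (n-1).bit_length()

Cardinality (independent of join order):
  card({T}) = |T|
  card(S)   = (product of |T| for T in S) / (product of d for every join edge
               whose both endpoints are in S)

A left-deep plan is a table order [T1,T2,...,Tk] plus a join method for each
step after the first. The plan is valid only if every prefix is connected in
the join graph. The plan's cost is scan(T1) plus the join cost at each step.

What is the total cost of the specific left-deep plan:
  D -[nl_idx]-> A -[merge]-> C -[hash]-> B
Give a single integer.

step 1: scan D: cost=300, card=300
step 2: join A via nl_idx
    card(P join A) = 300*200/(50) = 1200
    cost = 300 + 300*8 + 1200 = 3900
step 3: join C via merge
    card(P join C) = 1200*100/(2) = 60000
    cost = 3900 + 1200*11 + 100*7 + 1200 + 100 = 19100
step 4: join B via hash
    card(P join B) = 60000*400/(100) = 240000
    cost = 19100 + 2*400*9 + 60000 = 86300

86300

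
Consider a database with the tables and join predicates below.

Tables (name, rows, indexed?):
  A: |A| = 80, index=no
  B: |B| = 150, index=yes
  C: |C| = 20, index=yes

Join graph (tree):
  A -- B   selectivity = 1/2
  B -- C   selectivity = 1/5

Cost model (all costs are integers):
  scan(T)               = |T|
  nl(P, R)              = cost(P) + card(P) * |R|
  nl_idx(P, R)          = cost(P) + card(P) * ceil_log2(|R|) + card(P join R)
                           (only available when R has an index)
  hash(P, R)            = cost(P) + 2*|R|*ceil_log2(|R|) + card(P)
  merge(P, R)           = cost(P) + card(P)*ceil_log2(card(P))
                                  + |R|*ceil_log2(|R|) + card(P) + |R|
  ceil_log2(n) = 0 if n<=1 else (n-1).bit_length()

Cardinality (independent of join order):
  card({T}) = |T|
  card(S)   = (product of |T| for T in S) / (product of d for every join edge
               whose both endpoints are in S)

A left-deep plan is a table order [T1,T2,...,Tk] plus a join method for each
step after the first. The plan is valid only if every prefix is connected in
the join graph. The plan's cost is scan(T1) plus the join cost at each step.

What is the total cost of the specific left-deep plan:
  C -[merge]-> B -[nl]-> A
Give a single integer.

49490

step 1: scan C: cost=20, card=20
step 2: join B via merge
    card(P join B) = 20*150/(5) = 600
    cost = 20 + 20*5 + 150*8 + 20 + 150 = 1490
step 3: join A via nl
    card(P join A) = 600*80/(2) = 24000
    cost = 1490 + 600*80 = 49490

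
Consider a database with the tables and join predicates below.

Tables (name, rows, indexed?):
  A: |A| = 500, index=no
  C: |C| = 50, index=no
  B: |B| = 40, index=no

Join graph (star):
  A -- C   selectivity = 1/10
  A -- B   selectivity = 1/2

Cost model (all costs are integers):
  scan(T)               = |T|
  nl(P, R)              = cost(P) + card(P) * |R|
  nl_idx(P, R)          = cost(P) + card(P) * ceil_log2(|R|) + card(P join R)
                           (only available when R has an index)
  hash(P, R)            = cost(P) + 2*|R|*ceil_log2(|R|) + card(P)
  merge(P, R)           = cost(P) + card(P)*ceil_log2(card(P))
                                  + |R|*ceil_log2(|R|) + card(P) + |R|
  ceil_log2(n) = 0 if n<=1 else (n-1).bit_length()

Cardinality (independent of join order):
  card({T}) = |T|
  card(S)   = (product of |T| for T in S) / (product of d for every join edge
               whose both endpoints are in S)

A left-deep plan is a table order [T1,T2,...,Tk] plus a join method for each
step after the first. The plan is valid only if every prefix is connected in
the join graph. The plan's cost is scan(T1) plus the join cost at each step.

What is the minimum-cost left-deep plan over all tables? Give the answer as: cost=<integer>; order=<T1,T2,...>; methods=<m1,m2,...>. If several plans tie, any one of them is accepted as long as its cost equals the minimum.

Selinger DP (subsets sized 1..n):
  {A}: scan cost=500, card=500
  {C}: scan cost=50, card=50
  {B}: scan cost=40, card=40
  {AC}: card=2500; try (C,hash)→1600, (A,merge)→5400, (C,merge)→5850, (A,hash)→9100, (A,nl)→25050, (C,nl)→25500; best=1600 via (C,hash)
  {AB}: card=10000; try (B,hash)→1480, (A,merge)→5320, (B,merge)→5780, (A,hash)→9080, (A,nl)→20040, (B,nl)→20500; best=1480 via (B,hash)
  {ABC}: card=50000; try (B,hash)→4580, (C,hash)→12080, (B,merge)→34380, (B,nl)→101600, (C,merge)→151830, (C,nl)→501480; best=4580 via (B,hash)

cost=4580; order=A,C,B; methods=hash,hash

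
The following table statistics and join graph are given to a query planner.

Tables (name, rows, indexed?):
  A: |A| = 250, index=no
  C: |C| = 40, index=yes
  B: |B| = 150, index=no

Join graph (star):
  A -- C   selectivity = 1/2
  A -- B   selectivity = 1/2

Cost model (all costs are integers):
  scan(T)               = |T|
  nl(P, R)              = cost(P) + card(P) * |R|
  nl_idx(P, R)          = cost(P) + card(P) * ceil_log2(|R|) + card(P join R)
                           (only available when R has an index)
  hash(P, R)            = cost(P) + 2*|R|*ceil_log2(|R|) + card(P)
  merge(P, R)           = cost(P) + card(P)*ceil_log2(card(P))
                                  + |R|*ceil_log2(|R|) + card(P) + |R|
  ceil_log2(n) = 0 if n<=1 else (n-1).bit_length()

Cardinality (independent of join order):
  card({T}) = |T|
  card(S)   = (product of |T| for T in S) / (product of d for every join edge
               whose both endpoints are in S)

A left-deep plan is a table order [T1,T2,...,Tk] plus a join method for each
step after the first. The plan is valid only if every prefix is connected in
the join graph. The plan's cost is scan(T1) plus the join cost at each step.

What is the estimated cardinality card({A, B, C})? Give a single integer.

Tables in S: A(250), B(150), C(40)
Edges inside S: A-C(d=2), A-B(d=2)
numerator = 250 * 150 * 40 = 1500000
denominator = 2 * 2 = 4
card(S) = 1500000 / 4 = 375000

375000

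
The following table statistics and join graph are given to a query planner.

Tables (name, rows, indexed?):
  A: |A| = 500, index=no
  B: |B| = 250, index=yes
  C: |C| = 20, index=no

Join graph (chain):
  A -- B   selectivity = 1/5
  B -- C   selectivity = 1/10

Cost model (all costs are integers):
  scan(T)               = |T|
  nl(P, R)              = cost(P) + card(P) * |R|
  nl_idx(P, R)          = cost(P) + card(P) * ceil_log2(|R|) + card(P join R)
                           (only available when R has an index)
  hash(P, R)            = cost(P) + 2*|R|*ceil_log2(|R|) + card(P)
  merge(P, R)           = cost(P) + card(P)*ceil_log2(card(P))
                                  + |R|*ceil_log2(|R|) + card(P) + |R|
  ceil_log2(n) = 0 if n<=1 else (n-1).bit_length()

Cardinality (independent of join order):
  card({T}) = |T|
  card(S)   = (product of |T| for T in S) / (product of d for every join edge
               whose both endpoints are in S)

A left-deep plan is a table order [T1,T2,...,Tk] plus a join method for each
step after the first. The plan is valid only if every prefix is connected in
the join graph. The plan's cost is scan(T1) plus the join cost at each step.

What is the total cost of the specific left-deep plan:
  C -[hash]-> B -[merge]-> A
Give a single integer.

step 1: scan C: cost=20, card=20
step 2: join B via hash
    card(P join B) = 20*250/(10) = 500
    cost = 20 + 2*250*8 + 20 = 4040
step 3: join A via merge
    card(P join A) = 500*500/(5) = 50000
    cost = 4040 + 500*9 + 500*9 + 500 + 500 = 14040

14040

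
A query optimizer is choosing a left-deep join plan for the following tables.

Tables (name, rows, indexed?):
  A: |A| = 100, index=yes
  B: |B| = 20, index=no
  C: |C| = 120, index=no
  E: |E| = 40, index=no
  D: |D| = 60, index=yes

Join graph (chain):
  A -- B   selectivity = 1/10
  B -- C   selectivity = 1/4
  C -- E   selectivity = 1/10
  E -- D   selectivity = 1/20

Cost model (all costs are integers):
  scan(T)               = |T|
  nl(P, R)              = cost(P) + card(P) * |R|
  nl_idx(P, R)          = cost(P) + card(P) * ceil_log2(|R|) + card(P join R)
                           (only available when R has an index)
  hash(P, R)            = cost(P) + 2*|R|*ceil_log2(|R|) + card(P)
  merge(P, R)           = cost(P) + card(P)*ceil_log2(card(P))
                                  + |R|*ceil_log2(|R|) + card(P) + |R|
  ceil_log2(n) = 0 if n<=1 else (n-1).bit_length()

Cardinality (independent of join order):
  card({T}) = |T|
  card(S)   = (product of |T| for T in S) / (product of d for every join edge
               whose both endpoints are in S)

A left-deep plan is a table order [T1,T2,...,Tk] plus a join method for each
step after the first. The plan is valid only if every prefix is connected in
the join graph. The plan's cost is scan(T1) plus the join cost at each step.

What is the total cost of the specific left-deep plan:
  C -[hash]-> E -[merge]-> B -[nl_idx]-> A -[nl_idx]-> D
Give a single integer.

262440

step 1: scan C: cost=120, card=120
step 2: join E via hash
    card(P join E) = 120*40/(10) = 480
    cost = 120 + 2*40*6 + 120 = 720
step 3: join B via merge
    card(P join B) = 480*20/(4) = 2400
    cost = 720 + 480*9 + 20*5 + 480 + 20 = 5640
step 4: join A via nl_idx
    card(P join A) = 2400*100/(10) = 24000
    cost = 5640 + 2400*7 + 24000 = 46440
step 5: join D via nl_idx
    card(P join D) = 24000*60/(20) = 72000
    cost = 46440 + 24000*6 + 72000 = 262440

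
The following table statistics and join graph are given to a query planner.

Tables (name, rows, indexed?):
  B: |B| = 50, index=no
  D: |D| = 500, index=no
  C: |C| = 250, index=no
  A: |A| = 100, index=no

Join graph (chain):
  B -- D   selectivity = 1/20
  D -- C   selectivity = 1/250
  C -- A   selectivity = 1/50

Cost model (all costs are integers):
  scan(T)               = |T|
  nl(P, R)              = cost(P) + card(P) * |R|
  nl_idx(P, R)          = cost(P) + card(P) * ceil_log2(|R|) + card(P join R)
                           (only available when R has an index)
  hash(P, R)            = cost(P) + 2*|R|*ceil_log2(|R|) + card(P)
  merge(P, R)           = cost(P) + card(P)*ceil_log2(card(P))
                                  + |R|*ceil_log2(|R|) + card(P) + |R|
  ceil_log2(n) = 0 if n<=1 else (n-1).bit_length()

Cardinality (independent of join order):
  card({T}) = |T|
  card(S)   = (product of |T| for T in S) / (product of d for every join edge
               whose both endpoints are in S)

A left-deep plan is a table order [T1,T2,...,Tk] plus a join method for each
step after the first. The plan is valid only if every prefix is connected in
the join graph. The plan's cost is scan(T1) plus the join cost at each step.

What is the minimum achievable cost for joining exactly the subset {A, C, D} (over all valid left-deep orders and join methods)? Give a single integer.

Selinger DP over subsets of {A,C,D}:
  {D}: scan cost=500, card=500
  {C}: scan cost=250, card=250
  {A}: scan cost=100, card=100
  {CD}: card=500; try (C,hash)→5000, (D,merge)→7500, (C,merge)→7750, (D,hash)→9500, (D,nl)→125250, (C,nl)→125500; best=5000 via (C,hash)
  {AC}: card=500; try (A,hash)→1900, (C,merge)→3150, (A,merge)→3300, (C,hash)→4200, (C,nl)→25100, (A,nl)→25250; best=1900 via (A,hash)
  {ACD}: card=1000; try (A,hash)→6900, (A,merge)→10800, (D,hash)→11400, (D,merge)→11900, (A,nl)→55000, (D,nl)→251900; best=6900 via (A,hash)

6900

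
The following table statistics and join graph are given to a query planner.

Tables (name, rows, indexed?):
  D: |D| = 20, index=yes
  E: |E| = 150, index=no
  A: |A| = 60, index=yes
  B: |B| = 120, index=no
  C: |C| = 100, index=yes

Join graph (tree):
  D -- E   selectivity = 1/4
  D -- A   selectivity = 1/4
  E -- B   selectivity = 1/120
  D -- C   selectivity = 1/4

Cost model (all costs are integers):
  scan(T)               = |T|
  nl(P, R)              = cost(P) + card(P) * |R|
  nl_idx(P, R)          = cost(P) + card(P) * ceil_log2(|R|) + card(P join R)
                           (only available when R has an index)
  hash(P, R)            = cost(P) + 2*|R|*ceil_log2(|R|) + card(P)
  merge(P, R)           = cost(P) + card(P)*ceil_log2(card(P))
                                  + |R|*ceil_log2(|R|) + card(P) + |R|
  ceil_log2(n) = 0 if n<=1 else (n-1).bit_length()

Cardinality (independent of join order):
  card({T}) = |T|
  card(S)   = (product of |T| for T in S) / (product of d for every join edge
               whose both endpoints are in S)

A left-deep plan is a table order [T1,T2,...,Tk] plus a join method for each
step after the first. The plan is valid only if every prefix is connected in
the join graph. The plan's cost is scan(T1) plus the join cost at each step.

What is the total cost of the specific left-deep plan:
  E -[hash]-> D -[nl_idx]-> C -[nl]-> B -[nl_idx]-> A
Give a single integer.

step 1: scan E: cost=150, card=150
step 2: join D via hash
    card(P join D) = 150*20/(4) = 750
    cost = 150 + 2*20*5 + 150 = 500
step 3: join C via nl_idx
    card(P join C) = 750*100/(4) = 18750
    cost = 500 + 750*7 + 18750 = 24500
step 4: join B via nl
    card(P join B) = 18750*120/(120) = 18750
    cost = 24500 + 18750*120 = 2274500
step 5: join A via nl_idx
    card(P join A) = 18750*60/(4) = 281250
    cost = 2274500 + 18750*6 + 281250 = 2668250

2668250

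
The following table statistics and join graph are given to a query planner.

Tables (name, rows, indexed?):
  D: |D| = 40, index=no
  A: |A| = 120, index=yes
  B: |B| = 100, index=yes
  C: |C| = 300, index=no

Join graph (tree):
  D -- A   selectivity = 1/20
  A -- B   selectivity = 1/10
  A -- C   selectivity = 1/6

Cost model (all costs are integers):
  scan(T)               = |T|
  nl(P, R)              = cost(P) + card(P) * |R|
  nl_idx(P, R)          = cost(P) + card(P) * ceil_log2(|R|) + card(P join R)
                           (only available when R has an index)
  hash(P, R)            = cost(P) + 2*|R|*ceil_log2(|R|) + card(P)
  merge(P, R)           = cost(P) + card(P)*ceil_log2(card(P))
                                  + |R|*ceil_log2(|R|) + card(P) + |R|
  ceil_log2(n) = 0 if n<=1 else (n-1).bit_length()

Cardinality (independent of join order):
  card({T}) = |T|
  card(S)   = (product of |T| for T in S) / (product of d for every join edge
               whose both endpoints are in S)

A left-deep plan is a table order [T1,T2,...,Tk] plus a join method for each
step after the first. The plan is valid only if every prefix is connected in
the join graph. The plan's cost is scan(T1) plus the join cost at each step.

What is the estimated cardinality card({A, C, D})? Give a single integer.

Tables in S: A(120), C(300), D(40)
Edges inside S: D-A(d=20), A-C(d=6)
numerator = 120 * 300 * 40 = 1440000
denominator = 20 * 6 = 120
card(S) = 1440000 / 120 = 12000

12000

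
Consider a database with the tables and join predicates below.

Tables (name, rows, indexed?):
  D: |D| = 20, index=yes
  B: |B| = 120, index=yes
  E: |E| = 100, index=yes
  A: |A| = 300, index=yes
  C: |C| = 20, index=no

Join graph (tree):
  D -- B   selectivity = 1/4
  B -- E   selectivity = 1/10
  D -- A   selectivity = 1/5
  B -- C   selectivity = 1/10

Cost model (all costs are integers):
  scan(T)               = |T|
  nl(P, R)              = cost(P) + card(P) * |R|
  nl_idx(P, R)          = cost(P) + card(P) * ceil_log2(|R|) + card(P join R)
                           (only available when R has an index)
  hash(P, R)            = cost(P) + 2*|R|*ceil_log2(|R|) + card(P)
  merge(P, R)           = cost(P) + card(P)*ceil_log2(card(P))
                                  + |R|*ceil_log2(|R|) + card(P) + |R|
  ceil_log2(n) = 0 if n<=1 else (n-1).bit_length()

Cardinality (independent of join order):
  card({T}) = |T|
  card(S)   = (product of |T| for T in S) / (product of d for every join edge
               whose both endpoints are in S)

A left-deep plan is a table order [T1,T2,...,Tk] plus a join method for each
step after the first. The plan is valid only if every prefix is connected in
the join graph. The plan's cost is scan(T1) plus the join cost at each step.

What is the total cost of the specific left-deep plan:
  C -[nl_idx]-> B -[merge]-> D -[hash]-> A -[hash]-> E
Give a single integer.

82680

step 1: scan C: cost=20, card=20
step 2: join B via nl_idx
    card(P join B) = 20*120/(10) = 240
    cost = 20 + 20*7 + 240 = 400
step 3: join D via merge
    card(P join D) = 240*20/(4) = 1200
    cost = 400 + 240*8 + 20*5 + 240 + 20 = 2680
step 4: join A via hash
    card(P join A) = 1200*300/(5) = 72000
    cost = 2680 + 2*300*9 + 1200 = 9280
step 5: join E via hash
    card(P join E) = 72000*100/(10) = 720000
    cost = 9280 + 2*100*7 + 72000 = 82680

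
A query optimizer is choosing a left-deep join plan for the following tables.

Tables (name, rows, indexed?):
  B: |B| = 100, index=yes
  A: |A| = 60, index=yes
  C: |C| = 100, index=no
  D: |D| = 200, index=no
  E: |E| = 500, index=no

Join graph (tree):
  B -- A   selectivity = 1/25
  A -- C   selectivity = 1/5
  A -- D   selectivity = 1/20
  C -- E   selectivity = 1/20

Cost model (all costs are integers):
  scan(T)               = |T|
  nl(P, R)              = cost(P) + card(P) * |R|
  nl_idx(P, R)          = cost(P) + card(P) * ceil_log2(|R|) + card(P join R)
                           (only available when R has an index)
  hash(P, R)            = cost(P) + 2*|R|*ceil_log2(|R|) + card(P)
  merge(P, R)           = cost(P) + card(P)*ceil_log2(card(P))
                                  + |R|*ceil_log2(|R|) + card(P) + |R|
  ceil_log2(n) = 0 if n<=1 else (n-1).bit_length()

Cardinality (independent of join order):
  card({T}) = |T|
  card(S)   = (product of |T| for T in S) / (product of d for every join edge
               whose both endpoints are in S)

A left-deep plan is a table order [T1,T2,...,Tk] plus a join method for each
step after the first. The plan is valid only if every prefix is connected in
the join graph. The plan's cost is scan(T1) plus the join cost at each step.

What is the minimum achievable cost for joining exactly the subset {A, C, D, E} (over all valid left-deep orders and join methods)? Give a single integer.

Selinger DP over subsets of {A,C,D,E}:
  {A}: scan cost=60, card=60
  {C}: scan cost=100, card=100
  {D}: scan cost=200, card=200
  {E}: scan cost=500, card=500
  {AC}: card=1200; try (A,hash)→920, (C,merge)→1280, (A,merge)→1320, (C,hash)→1520, (A,nl_idx)→1900, (C,nl)→6060 …(+1); best=920 via (A,hash)
  {AD}: card=600; try (A,hash)→1120, (A,nl_idx)→2000, (D,merge)→2280, (A,merge)→2420, (D,hash)→3320, (D,nl)→12060 …(+1); best=1120 via (A,hash)
  {CE}: card=2500; try (C,hash)→2400, (E,merge)→5900, (C,merge)→6300, (E,hash)→9200, (E,nl)→50100, (C,nl)→50500; best=2400 via (C,hash)
  {ACD}: card=12000; try (C,hash)→3120, (D,hash)→5320, (C,merge)→8520, (D,merge)→17120, (C,nl)→61120, (D,nl)→240920; best=3120 via (C,hash)
  {ACE}: card=30000; try (A,hash)→5620, (E,hash)→11120, (E,merge)→20320, (A,merge)→35320, (A,nl_idx)→47400, (A,nl)→152400 …(+1); best=5620 via (A,hash)
  {ACDE}: card=300000; try (E,hash)→24120, (D,hash)→38820, (E,merge)→188120, (D,merge)→487420, (E,nl)→6003120, (D,nl)→6005620; best=24120 via (E,hash)

24120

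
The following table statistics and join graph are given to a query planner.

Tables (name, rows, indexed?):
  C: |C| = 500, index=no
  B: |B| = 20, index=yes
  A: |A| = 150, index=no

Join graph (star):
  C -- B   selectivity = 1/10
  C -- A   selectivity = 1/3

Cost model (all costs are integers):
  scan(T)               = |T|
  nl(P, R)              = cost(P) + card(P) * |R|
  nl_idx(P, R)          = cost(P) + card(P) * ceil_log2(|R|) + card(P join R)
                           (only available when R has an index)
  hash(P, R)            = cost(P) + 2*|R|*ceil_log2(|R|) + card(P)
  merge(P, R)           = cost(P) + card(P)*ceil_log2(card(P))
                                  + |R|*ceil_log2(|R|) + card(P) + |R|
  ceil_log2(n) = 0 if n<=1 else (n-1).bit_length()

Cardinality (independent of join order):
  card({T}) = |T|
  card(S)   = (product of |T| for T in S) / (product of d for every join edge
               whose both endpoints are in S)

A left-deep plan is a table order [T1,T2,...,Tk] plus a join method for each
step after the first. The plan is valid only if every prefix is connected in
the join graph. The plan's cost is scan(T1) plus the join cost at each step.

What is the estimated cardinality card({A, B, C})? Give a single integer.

Tables in S: A(150), B(20), C(500)
Edges inside S: C-B(d=10), C-A(d=3)
numerator = 150 * 20 * 500 = 1500000
denominator = 10 * 3 = 30
card(S) = 1500000 / 30 = 50000

50000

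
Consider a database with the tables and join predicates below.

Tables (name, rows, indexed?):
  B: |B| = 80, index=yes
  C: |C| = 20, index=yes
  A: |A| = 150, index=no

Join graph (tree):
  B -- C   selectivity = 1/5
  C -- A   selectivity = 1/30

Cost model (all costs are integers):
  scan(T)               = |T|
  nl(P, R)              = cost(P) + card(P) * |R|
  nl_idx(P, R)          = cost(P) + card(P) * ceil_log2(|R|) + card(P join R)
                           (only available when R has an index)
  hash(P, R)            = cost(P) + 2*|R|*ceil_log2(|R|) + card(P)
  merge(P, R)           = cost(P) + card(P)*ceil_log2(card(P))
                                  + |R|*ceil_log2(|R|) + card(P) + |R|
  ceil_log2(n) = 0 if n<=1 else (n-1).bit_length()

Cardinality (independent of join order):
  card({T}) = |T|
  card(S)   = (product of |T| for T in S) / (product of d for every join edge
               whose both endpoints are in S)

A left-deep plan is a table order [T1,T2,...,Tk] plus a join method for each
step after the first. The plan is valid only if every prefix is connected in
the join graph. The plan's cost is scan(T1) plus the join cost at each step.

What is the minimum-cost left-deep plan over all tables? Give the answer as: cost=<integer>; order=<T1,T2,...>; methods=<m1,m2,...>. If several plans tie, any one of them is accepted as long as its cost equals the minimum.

Selinger DP (subsets sized 1..n):
  {B}: scan cost=80, card=80
  {C}: scan cost=20, card=20
  {A}: scan cost=150, card=150
  {BC}: card=320; try (C,hash)→360, (B,nl_idx)→480, (B,merge)→780, (C,nl_idx)→800, (C,merge)→840, (B,hash)→1160 …(+2); best=360 via (C,hash)
  {AC}: card=100; try (C,hash)→500, (C,nl_idx)→1000, (A,merge)→1490, (C,merge)→1620, (A,hash)→2440, (A,nl)→3020 …(+1); best=500 via (C,hash)
  {ABC}: card=1600; try (B,hash)→1720, (B,merge)→1940, (B,nl_idx)→2800, (A,hash)→3080, (A,merge)→4910, (B,nl)→8500 …(+1); best=1720 via (B,hash)

cost=1720; order=A,C,B; methods=hash,hash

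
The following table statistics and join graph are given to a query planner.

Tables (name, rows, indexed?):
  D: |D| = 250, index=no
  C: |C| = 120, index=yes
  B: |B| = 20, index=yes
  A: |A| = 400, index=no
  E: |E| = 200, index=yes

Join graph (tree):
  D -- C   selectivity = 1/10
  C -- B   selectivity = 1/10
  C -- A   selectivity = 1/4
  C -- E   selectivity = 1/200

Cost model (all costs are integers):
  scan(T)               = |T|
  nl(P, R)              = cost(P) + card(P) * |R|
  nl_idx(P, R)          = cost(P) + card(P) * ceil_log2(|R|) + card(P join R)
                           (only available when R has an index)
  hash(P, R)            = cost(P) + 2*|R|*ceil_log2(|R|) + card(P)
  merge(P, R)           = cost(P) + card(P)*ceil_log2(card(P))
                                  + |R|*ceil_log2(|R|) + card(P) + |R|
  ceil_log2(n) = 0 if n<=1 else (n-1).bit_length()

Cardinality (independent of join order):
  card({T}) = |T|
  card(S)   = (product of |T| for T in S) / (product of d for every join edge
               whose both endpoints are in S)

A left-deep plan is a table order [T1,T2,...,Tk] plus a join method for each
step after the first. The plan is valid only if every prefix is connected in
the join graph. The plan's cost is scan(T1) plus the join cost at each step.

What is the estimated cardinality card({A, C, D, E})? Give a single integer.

300000

Tables in S: A(400), C(120), D(250), E(200)
Edges inside S: D-C(d=10), C-A(d=4), C-E(d=200)
numerator = 400 * 120 * 250 * 200 = 2400000000
denominator = 10 * 4 * 200 = 8000
card(S) = 2400000000 / 8000 = 300000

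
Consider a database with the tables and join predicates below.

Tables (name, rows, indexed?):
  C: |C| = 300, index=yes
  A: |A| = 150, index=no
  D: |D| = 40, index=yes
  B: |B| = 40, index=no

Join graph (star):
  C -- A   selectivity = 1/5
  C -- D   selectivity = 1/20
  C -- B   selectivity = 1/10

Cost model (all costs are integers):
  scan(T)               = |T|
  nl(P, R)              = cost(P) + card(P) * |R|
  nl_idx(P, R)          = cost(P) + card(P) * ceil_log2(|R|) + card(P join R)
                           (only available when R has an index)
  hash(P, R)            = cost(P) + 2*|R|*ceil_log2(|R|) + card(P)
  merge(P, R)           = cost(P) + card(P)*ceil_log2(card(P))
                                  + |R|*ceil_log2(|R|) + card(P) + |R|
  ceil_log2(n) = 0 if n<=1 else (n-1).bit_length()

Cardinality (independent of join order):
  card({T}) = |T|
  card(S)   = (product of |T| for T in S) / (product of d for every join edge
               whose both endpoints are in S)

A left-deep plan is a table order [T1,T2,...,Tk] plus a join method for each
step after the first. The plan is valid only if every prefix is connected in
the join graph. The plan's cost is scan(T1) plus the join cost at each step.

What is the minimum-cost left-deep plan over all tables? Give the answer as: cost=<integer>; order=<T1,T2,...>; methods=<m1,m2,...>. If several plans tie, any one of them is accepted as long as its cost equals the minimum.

Selinger DP (subsets sized 1..n):
  {C}: scan cost=300, card=300
  {A}: scan cost=150, card=150
  {D}: scan cost=40, card=40
  {B}: scan cost=40, card=40
  {AC}: card=9000; try (A,hash)→3000, (C,merge)→4500, (A,merge)→4650, (C,hash)→5700, (C,nl_idx)→10500, (C,nl)→45150 …(+1); best=3000 via (A,hash)
  {CD}: card=600; try (C,nl_idx)→1000, (D,hash)→1080, (D,nl_idx)→2700, (C,merge)→3320, (D,merge)→3580, (C,hash)→5480 …(+2); best=1000 via (C,nl_idx)
  {BC}: card=1200; try (B,hash)→1080, (C,nl_idx)→1600, (C,merge)→3320, (B,merge)→3580, (C,hash)→5480, (C,nl)→12040 …(+1); best=1080 via (B,hash)
  {ACD}: card=18000; try (A,hash)→4000, (A,merge)→8950, (D,hash)→12480, (D,nl_idx)→75000, (A,nl)→91000, (D,merge)→138280 …(+1); best=4000 via (A,hash)
  {ABC}: card=36000; try (A,hash)→4680, (B,hash)→12480, (A,merge)→16830, (B,merge)→138280, (A,nl)→181080, (B,nl)→363000; best=4680 via (A,hash)
  {BCD}: card=2400; try (B,hash)→2080, (D,hash)→2760, (B,merge)→7880, (D,nl_idx)→10680, (D,merge)→15760, (B,nl)→25000 …(+1); best=2080 via (B,hash)
  {ABCD}: card=72000; try (A,hash)→6880, (B,hash)→22480, (A,merge)→34630, (D,hash)→41160, (B,merge)→292280, (D,nl_idx)→292680 …(+4); best=6880 via (A,hash)

cost=6880; order=D,C,B,A; methods=nl_idx,hash,hash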